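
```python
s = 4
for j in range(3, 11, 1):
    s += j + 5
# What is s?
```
Trace:
  s=4
  s=12, j=3
  s=21, j=4
  s=31, j=5
  s=42, j=6
  s=54, j=7
  s=67, j=8
  s=81, j=9
  s=96, j=10

Final answer: 96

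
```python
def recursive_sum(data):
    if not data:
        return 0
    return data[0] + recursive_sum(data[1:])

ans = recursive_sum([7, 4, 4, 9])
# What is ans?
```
Call trace:
recursive_sum(data=[7, 4, 4, 9])
  recursive_sum(data=[4, 4, 9])
    recursive_sum(data=[4, 9])
      recursive_sum(data=[9])
        recursive_sum(data=[])
        -> return 0
      -> return 9
    -> return 13
  -> return 17
-> return 24

Final answer: 24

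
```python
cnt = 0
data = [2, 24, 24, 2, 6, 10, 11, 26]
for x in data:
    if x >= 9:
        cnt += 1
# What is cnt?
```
Trace:
  cnt=0
  cnt=0, x=2
  cnt=1, x=24
  cnt=2, x=24
  cnt=2, x=2
  cnt=2, x=6
  cnt=3, x=10
  cnt=4, x=11
  cnt=5, x=26

Final answer: 5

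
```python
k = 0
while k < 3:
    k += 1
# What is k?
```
Trace:
  k=0
  k=1
  k=2
  k=3

Final answer: 3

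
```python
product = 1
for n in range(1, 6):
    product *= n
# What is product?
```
Trace:
  product=1
  product=1, n=1
  product=2, n=2
  product=6, n=3
  product=24, n=4
  product=120, n=5

Final answer: 120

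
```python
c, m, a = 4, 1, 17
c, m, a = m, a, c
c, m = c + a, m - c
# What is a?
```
Trace:
  c=4, m=1, a=17
  c=1, m=17, a=4
  c=5, m=16, a=4

Final answer: 4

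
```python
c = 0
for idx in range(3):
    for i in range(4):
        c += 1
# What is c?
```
Trace:
  c=0
  c=1, idx=0, i=0
  c=2, idx=0, i=1
  c=3, idx=0, i=2
  c=4, idx=0, i=3
  c=5, idx=1, i=0
  c=6, idx=1, i=1
  c=7, idx=1, i=2
  c=8, idx=1, i=3
  c=9, idx=2, i=0
  c=10, idx=2, i=1
  c=11, idx=2, i=2
  c=12, idx=2, i=3

Final answer: 12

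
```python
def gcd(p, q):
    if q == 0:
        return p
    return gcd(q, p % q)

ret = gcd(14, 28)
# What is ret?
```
Call trace:
gcd(p=14, q=28)
  gcd(p=28, q=14)
    gcd(p=14, q=0)
    -> return 14
  -> return 14
-> return 14

Final answer: 14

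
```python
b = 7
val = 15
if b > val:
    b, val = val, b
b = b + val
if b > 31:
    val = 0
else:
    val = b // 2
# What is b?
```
Trace:
  b=7
  b=7, val=15
  b=7, val=15
  b=22, val=15
  b=22, val=11

Final answer: 22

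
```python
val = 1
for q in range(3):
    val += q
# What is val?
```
Trace:
  val=1
  val=1, q=0
  val=2, q=1
  val=4, q=2

Final answer: 4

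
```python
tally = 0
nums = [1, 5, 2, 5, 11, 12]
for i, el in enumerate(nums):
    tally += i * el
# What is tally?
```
Trace:
  tally=0
  tally=0, i=0, el=1
  tally=5, i=1, el=5
  tally=9, i=2, el=2
  tally=24, i=3, el=5
  tally=68, i=4, el=11
  tally=128, i=5, el=12

Final answer: 128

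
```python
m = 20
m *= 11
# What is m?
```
Trace:
  m=20
  m=220

Final answer: 220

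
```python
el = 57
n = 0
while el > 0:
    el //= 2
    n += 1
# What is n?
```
Trace:
  el=57
  el=57, n=0
  el=28, n=1
  el=14, n=2
  el=7, n=3
  el=3, n=4
  el=1, n=5
  el=0, n=6

Final answer: 6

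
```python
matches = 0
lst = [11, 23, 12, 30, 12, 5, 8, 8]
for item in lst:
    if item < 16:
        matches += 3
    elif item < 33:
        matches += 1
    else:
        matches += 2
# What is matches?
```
Trace:
  matches=0
  matches=3, item=11
  matches=4, item=23
  matches=7, item=12
  matches=8, item=30
  matches=11, item=12
  matches=14, item=5
  matches=17, item=8
  matches=20, item=8

Final answer: 20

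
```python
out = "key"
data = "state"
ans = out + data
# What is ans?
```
Trace:
  out='key'
  out='key', data='state'
  out='key', data='state', ans='keystate'

Final answer: 'keystate'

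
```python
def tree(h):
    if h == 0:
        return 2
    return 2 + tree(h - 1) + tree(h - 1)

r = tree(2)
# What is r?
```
Call trace (a repeated sub-call is expanded the first time; later identical calls just restate its return value):
tree(h=2)
  tree(h=1)
    tree(h=0)
    -> return 2
    tree(h=0)
    -> return 2
  -> return 6
  tree(h=1) -> return 6  (same call as traced above)
-> return 14

Final answer: 14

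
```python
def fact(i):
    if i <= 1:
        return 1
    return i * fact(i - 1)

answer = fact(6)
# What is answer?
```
Call trace:
fact(i=6)
  fact(i=5)
    fact(i=4)
      fact(i=3)
        fact(i=2)
          fact(i=1)
          -> return 1
        -> return 2
      -> return 6
    -> return 24
  -> return 120
-> return 720

Final answer: 720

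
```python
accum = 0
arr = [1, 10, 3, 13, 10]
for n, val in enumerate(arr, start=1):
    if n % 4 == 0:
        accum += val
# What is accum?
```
Trace:
  accum=0
  accum=0, n=1, val=1
  accum=0, n=2, val=10
  accum=0, n=3, val=3
  accum=13, n=4, val=13
  accum=13, n=5, val=10

Final answer: 13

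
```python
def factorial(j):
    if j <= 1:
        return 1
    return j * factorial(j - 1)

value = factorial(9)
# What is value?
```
Call trace:
factorial(j=9)
  factorial(j=8)
    factorial(j=7)
      factorial(j=6)
        factorial(j=5)
          factorial(j=4)
            factorial(j=3)
              factorial(j=2)
                factorial(j=1)
                -> return 1
              -> return 2
            -> return 6
          -> return 24
        -> return 120
      -> return 720
    -> return 5040
  -> return 40320
-> return 362880

Final answer: 362880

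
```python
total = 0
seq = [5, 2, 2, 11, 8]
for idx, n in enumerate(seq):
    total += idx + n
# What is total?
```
Trace:
  total=0
  total=5, idx=0, n=5
  total=8, idx=1, n=2
  total=12, idx=2, n=2
  total=26, idx=3, n=11
  total=38, idx=4, n=8

Final answer: 38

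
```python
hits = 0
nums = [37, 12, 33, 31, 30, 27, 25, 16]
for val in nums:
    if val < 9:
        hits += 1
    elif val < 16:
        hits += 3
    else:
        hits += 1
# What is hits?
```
Trace:
  hits=0
  hits=1, val=37
  hits=4, val=12
  hits=5, val=33
  hits=6, val=31
  hits=7, val=30
  hits=8, val=27
  hits=9, val=25
  hits=10, val=16

Final answer: 10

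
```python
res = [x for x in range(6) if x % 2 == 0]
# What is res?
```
Trace:
  x=0
  x=1
  x=2
  x=3
  x=4
  x=5
  res=[0, 2, 4]

Final answer: [0, 2, 4]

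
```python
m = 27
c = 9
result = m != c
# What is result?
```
Trace:
  m=27
  m=27, c=9
  m=27, c=9, result=True

Final answer: True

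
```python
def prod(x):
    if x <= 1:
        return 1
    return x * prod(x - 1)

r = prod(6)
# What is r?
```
Call trace:
prod(x=6)
  prod(x=5)
    prod(x=4)
      prod(x=3)
        prod(x=2)
          prod(x=1)
          -> return 1
        -> return 2
      -> return 6
    -> return 24
  -> return 120
-> return 720

Final answer: 720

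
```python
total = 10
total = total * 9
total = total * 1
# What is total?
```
Trace:
  total=10
  total=90
  total=90

Final answer: 90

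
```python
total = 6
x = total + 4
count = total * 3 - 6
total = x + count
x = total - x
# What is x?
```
Trace:
  total=6
  total=6, x=10
  total=6, x=10, count=12
  total=22, x=10, count=12
  total=22, x=12, count=12

Final answer: 12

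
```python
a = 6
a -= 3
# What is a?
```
Trace:
  a=6
  a=3

Final answer: 3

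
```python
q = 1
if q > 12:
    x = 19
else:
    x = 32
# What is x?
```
Trace:
  q=1
  q=1, x=32

Final answer: 32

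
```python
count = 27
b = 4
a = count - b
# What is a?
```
Trace:
  count=27
  count=27, b=4
  count=27, b=4, a=23

Final answer: 23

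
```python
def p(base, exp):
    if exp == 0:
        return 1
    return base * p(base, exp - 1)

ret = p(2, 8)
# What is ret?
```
Call trace:
p(base=2, exp=8)
  p(base=2, exp=7)
    p(base=2, exp=6)
      p(base=2, exp=5)
        p(base=2, exp=4)
          p(base=2, exp=3)
            p(base=2, exp=2)
              p(base=2, exp=1)
                p(base=2, exp=0)
                -> return 1
              -> return 2
            -> return 4
          -> return 8
        -> return 16
      -> return 32
    -> return 64
  -> return 128
-> return 256

Final answer: 256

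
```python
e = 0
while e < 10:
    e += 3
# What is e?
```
Trace:
  e=0
  e=3
  e=6
  e=9
  e=12

Final answer: 12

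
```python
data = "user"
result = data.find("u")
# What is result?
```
Trace:
  data='user'
  data='user', result=0

Final answer: 0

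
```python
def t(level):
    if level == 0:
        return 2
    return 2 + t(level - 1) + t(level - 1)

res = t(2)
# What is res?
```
Call trace (a repeated sub-call is expanded the first time; later identical calls just restate its return value):
t(level=2)
  t(level=1)
    t(level=0)
    -> return 2
    t(level=0)
    -> return 2
  -> return 6
  t(level=1) -> return 6  (same call as traced above)
-> return 14

Final answer: 14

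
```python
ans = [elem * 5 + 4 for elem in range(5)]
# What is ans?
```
Trace:
  elem=0
  elem=1
  elem=2
  elem=3
  elem=4
  ans=[4, 9, 14, 19, 24]

Final answer: [4, 9, 14, 19, 24]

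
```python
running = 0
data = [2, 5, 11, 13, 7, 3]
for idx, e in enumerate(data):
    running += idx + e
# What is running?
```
Trace:
  running=0
  running=2, idx=0, e=2
  running=8, idx=1, e=5
  running=21, idx=2, e=11
  running=37, idx=3, e=13
  running=48, idx=4, e=7
  running=56, idx=5, e=3

Final answer: 56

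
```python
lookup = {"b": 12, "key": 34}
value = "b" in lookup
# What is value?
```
Trace:
  lookup={'b': 12, 'key': 34}
  lookup={'b': 12, 'key': 34}, value=True

Final answer: True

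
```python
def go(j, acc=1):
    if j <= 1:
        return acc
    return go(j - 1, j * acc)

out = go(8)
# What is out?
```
Call trace:
go(j=8, acc=1)
  go(j=7, acc=8)
    go(j=6, acc=56)
      go(j=5, acc=336)
        go(j=4, acc=1680)
          go(j=3, acc=6720)
            go(j=2, acc=20160)
              go(j=1, acc=40320)
              -> return 40320
            -> return 40320
          -> return 40320
        -> return 40320
      -> return 40320
    -> return 40320
  -> return 40320
-> return 40320

Final answer: 40320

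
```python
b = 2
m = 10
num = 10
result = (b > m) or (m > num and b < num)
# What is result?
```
Trace:
  b=2
  b=2, m=10
  b=2, m=10, num=10
  b=2, m=10, num=10, result=False

Final answer: False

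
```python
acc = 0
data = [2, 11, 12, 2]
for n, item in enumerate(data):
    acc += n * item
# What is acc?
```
Trace:
  acc=0
  acc=0, n=0, item=2
  acc=11, n=1, item=11
  acc=35, n=2, item=12
  acc=41, n=3, item=2

Final answer: 41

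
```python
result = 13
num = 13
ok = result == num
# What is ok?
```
Trace:
  result=13
  result=13, num=13
  result=13, num=13, ok=True

Final answer: True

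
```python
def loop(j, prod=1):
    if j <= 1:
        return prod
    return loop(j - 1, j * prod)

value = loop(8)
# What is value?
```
Call trace:
loop(j=8, prod=1)
  loop(j=7, prod=8)
    loop(j=6, prod=56)
      loop(j=5, prod=336)
        loop(j=4, prod=1680)
          loop(j=3, prod=6720)
            loop(j=2, prod=20160)
              loop(j=1, prod=40320)
              -> return 40320
            -> return 40320
          -> return 40320
        -> return 40320
      -> return 40320
    -> return 40320
  -> return 40320
-> return 40320

Final answer: 40320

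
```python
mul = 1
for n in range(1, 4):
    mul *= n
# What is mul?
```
Trace:
  mul=1
  mul=1, n=1
  mul=2, n=2
  mul=6, n=3

Final answer: 6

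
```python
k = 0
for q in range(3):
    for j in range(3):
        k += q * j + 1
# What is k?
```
Trace:
  k=0
  k=1, q=0, j=0
  k=2, q=0, j=1
  k=3, q=0, j=2
  k=4, q=1, j=0
  k=6, q=1, j=1
  k=9, q=1, j=2
  k=10, q=2, j=0
  k=13, q=2, j=1
  k=18, q=2, j=2

Final answer: 18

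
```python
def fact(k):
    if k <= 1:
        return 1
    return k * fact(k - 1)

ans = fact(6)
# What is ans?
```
Call trace:
fact(k=6)
  fact(k=5)
    fact(k=4)
      fact(k=3)
        fact(k=2)
          fact(k=1)
          -> return 1
        -> return 2
      -> return 6
    -> return 24
  -> return 120
-> return 720

Final answer: 720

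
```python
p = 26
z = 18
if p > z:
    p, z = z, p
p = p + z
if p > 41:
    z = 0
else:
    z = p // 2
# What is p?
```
Trace:
  p=26
  p=26, z=18
  p=18, z=26
  p=44, z=26
  p=44, z=0

Final answer: 44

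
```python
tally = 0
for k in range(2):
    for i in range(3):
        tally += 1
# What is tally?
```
Trace:
  tally=0
  tally=1, k=0, i=0
  tally=2, k=0, i=1
  tally=3, k=0, i=2
  tally=4, k=1, i=0
  tally=5, k=1, i=1
  tally=6, k=1, i=2

Final answer: 6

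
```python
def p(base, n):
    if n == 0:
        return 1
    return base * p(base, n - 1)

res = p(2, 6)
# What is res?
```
Call trace:
p(base=2, n=6)
  p(base=2, n=5)
    p(base=2, n=4)
      p(base=2, n=3)
        p(base=2, n=2)
          p(base=2, n=1)
            p(base=2, n=0)
            -> return 1
          -> return 2
        -> return 4
      -> return 8
    -> return 16
  -> return 32
-> return 64

Final answer: 64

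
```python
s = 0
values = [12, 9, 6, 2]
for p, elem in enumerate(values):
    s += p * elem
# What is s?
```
Trace:
  s=0
  s=0, p=0, elem=12
  s=9, p=1, elem=9
  s=21, p=2, elem=6
  s=27, p=3, elem=2

Final answer: 27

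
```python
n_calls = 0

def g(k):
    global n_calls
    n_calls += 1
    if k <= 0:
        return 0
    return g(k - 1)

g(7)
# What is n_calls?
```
Call trace:
g(k=7)
  g(k=6)
    g(k=5)
      g(k=4)
        g(k=3)
          g(k=2)
            g(k=1)
              g(k=0)
              -> return 0
            -> return 0
          -> return 0
        -> return 0
      -> return 0
    -> return 0
  -> return 0
-> return 0

n_calls is incremented once per call. g is entered once for each k = 7, 6, 5, 4, 3, 2, 1, 0 (the k <= 0 call returns without recursing), i.e. 7 + 1 calls.
n_calls = 8

Final answer: 8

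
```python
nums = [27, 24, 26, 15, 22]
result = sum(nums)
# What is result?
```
Trace:
  nums=[27, 24, 26, 15, 22]
  nums=[27, 24, 26, 15, 22], result=114

Final answer: 114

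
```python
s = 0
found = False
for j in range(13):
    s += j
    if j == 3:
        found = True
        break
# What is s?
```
Trace:
  s=0
  s=0, found=False
  s=0, found=False, j=0
  s=1, found=False, j=1
  s=3, found=False, j=2
  s=6, found=True, j=3

Final answer: 6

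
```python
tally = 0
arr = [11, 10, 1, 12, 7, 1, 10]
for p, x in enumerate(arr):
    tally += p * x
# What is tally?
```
Trace:
  tally=0
  tally=0, p=0, x=11
  tally=10, p=1, x=10
  tally=12, p=2, x=1
  tally=48, p=3, x=12
  tally=76, p=4, x=7
  tally=81, p=5, x=1
  tally=141, p=6, x=10

Final answer: 141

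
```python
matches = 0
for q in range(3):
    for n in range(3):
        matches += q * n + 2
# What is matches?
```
Trace:
  matches=0
  matches=2, q=0, n=0
  matches=4, q=0, n=1
  matches=6, q=0, n=2
  matches=8, q=1, n=0
  matches=11, q=1, n=1
  matches=15, q=1, n=2
  matches=17, q=2, n=0
  matches=21, q=2, n=1
  matches=27, q=2, n=2

Final answer: 27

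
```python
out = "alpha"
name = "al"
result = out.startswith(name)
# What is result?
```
Trace:
  out='alpha'
  out='alpha', name='al'
  out='alpha', name='al', result=True

Final answer: True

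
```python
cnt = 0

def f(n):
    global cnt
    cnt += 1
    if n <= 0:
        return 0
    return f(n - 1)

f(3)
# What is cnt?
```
Call trace:
f(n=3)
  f(n=2)
    f(n=1)
      f(n=0)
      -> return 0
    -> return 0
  -> return 0
-> return 0

cnt is incremented once per call. f is entered once for each n = 3, 2, 1, 0 (the n <= 0 call returns without recursing), i.e. 3 + 1 calls.
cnt = 4

Final answer: 4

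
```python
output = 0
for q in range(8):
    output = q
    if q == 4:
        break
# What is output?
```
Trace:
  output=0
  output=0, q=0
  output=1, q=1
  output=2, q=2
  output=3, q=3
  output=4, q=4

Final answer: 4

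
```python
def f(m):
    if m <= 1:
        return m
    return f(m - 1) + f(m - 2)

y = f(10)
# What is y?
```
Call trace (a repeated sub-call is expanded the first time; later identical calls just restate its return value):
f(m=10)
  f(m=9)
    f(m=8)
      f(m=7)
        f(m=6)
          f(m=5)
            f(m=4)
              f(m=3)
                f(m=2)
                  f(m=1)
                  -> return 1
                  f(m=0)
                  -> return 0
                -> return 1
                f(m=1)
                -> return 1
              -> return 2
              f(m=2) -> return 1  (same call as traced above)
            -> return 3
            f(m=3) -> return 2  (same call as traced above)
          -> return 5
          f(m=4) -> return 3  (same call as traced above)
        -> return 8
        f(m=5) -> return 5  (same call as traced above)
      -> return 13
      f(m=6) -> return 8  (same call as traced above)
    -> return 21
    f(m=7) -> return 13  (same call as traced above)
  -> return 34
  f(m=8) -> return 21  (same call as traced above)
-> return 55

Final answer: 55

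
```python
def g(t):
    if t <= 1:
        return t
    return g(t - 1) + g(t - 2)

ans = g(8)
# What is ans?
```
Call trace (a repeated sub-call is expanded the first time; later identical calls just restate its return value):
g(t=8)
  g(t=7)
    g(t=6)
      g(t=5)
        g(t=4)
          g(t=3)
            g(t=2)
              g(t=1)
              -> return 1
              g(t=0)
              -> return 0
            -> return 1
            g(t=1)
            -> return 1
          -> return 2
          g(t=2) -> return 1  (same call as traced above)
        -> return 3
        g(t=3) -> return 2  (same call as traced above)
      -> return 5
      g(t=4) -> return 3  (same call as traced above)
    -> return 8
    g(t=5) -> return 5  (same call as traced above)
  -> return 13
  g(t=6) -> return 8  (same call as traced above)
-> return 21

Final answer: 21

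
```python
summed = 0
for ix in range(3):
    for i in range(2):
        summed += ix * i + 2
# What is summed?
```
Trace:
  summed=0
  summed=2, ix=0, i=0
  summed=4, ix=0, i=1
  summed=6, ix=1, i=0
  summed=9, ix=1, i=1
  summed=11, ix=2, i=0
  summed=15, ix=2, i=1

Final answer: 15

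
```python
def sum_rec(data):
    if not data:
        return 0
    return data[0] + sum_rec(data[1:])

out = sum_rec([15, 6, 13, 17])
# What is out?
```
Call trace:
sum_rec(data=[15, 6, 13, 17])
  sum_rec(data=[6, 13, 17])
    sum_rec(data=[13, 17])
      sum_rec(data=[17])
        sum_rec(data=[])
        -> return 0
      -> return 17
    -> return 30
  -> return 36
-> return 51

Final answer: 51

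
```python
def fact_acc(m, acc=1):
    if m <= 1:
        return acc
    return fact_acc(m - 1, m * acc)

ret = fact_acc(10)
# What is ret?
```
Call trace:
fact_acc(m=10, acc=1)
  fact_acc(m=9, acc=10)
    fact_acc(m=8, acc=90)
      fact_acc(m=7, acc=720)
        fact_acc(m=6, acc=5040)
          fact_acc(m=5, acc=30240)
            fact_acc(m=4, acc=151200)
              fact_acc(m=3, acc=604800)
                fact_acc(m=2, acc=1814400)
                  fact_acc(m=1, acc=3628800)
                  -> return 3628800
                -> return 3628800
              -> return 3628800
            -> return 3628800
          -> return 3628800
        -> return 3628800
      -> return 3628800
    -> return 3628800
  -> return 3628800
-> return 3628800

Final answer: 3628800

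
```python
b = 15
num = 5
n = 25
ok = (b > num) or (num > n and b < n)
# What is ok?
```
Trace:
  b=15
  b=15, num=5
  b=15, num=5, n=25
  b=15, num=5, n=25, ok=True

Final answer: True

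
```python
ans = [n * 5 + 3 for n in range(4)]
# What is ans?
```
Trace:
  n=0
  n=1
  n=2
  n=3
  ans=[3, 8, 13, 18]

Final answer: [3, 8, 13, 18]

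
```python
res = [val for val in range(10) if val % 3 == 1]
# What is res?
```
Trace:
  val=0
  val=1
  val=2
  val=3
  val=4
  val=5
  val=6
  val=7
  val=8
  val=9
  res=[1, 4, 7]

Final answer: [1, 4, 7]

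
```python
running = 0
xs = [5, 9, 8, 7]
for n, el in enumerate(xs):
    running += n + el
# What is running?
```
Trace:
  running=0
  running=5, n=0, el=5
  running=15, n=1, el=9
  running=25, n=2, el=8
  running=35, n=3, el=7

Final answer: 35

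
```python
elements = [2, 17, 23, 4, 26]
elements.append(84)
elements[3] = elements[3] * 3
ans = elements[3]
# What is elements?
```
Trace:
  elements=[2, 17, 23, 4, 26]
  elements=[2, 17, 23, 4, 26, 84]
  elements=[2, 17, 23, 12, 26, 84]
  elements=[2, 17, 23, 12, 26, 84], ans=12

Final answer: [2, 17, 23, 12, 26, 84]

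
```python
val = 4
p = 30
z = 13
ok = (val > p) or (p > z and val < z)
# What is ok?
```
Trace:
  val=4
  val=4, p=30
  val=4, p=30, z=13
  val=4, p=30, z=13, ok=True

Final answer: True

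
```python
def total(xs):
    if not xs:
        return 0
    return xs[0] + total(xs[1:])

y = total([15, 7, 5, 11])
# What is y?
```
Call trace:
total(xs=[15, 7, 5, 11])
  total(xs=[7, 5, 11])
    total(xs=[5, 11])
      total(xs=[11])
        total(xs=[])
        -> return 0
      -> return 11
    -> return 16
  -> return 23
-> return 38

Final answer: 38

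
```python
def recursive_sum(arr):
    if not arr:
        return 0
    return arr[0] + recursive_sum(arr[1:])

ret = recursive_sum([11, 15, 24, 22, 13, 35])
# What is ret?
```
Call trace:
recursive_sum(arr=[11, 15, 24, 22, 13, 35])
  recursive_sum(arr=[15, 24, 22, 13, 35])
    recursive_sum(arr=[24, 22, 13, 35])
      recursive_sum(arr=[22, 13, 35])
        recursive_sum(arr=[13, 35])
          recursive_sum(arr=[35])
            recursive_sum(arr=[])
            -> return 0
          -> return 35
        -> return 48
      -> return 70
    -> return 94
  -> return 109
-> return 120

Final answer: 120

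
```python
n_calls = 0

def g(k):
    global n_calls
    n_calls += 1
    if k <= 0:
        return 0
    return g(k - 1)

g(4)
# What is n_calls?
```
Call trace:
g(k=4)
  g(k=3)
    g(k=2)
      g(k=1)
        g(k=0)
        -> return 0
      -> return 0
    -> return 0
  -> return 0
-> return 0

n_calls is incremented once per call. g is entered once for each k = 4, 3, 2, 1, 0 (the k <= 0 call returns without recursing), i.e. 4 + 1 calls.
n_calls = 5

Final answer: 5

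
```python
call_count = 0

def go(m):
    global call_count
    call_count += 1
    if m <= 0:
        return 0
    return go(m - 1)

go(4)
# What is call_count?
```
Call trace:
go(m=4)
  go(m=3)
    go(m=2)
      go(m=1)
        go(m=0)
        -> return 0
      -> return 0
    -> return 0
  -> return 0
-> return 0

call_count is incremented once per call. go is entered once for each m = 4, 3, 2, 1, 0 (the m <= 0 call returns without recursing), i.e. 4 + 1 calls.
call_count = 5

Final answer: 5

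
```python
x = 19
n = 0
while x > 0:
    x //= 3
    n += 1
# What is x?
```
Trace:
  x=19
  x=19, n=0
  x=6, n=1
  x=2, n=2
  x=0, n=3

Final answer: 0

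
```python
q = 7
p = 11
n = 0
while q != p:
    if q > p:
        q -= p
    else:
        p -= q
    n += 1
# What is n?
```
Trace:
  q=7
  q=7, p=11
  q=7, p=11, n=0
  q=7, p=4, n=1
  q=3, p=4, n=2
  q=3, p=1, n=3
  q=2, p=1, n=4
  q=1, p=1, n=5

Final answer: 5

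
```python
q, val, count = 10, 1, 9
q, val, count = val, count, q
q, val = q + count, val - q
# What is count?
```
Trace:
  q=10, val=1, count=9
  q=1, val=9, count=10
  q=11, val=8, count=10

Final answer: 10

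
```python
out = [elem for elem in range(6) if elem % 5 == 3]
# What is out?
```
Trace:
  elem=0
  elem=1
  elem=2
  elem=3
  elem=4
  elem=5
  out=[3]

Final answer: [3]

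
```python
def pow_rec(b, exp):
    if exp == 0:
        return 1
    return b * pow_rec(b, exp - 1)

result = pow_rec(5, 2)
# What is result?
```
Call trace:
pow_rec(b=5, exp=2)
  pow_rec(b=5, exp=1)
    pow_rec(b=5, exp=0)
    -> return 1
  -> return 5
-> return 25

Final answer: 25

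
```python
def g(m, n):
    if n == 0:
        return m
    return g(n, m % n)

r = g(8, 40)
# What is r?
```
Call trace:
g(m=8, n=40)
  g(m=40, n=8)
    g(m=8, n=0)
    -> return 8
  -> return 8
-> return 8

Final answer: 8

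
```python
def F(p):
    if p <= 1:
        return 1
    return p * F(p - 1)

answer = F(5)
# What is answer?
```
Call trace:
F(p=5)
  F(p=4)
    F(p=3)
      F(p=2)
        F(p=1)
        -> return 1
      -> return 2
    -> return 6
  -> return 24
-> return 120

Final answer: 120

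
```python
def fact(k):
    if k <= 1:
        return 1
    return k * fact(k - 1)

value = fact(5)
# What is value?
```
Call trace:
fact(k=5)
  fact(k=4)
    fact(k=3)
      fact(k=2)
        fact(k=1)
        -> return 1
      -> return 2
    -> return 6
  -> return 24
-> return 120

Final answer: 120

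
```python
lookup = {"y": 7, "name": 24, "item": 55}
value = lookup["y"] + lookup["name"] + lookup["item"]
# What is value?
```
Trace:
  lookup={'y': 7, 'name': 24, 'item': 55}
  lookup={'y': 7, 'name': 24, 'item': 55}, value=86

Final answer: 86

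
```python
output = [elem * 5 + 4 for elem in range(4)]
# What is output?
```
Trace:
  elem=0
  elem=1
  elem=2
  elem=3
  output=[4, 9, 14, 19]

Final answer: [4, 9, 14, 19]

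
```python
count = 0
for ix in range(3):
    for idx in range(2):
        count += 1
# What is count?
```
Trace:
  count=0
  count=1, ix=0, idx=0
  count=2, ix=0, idx=1
  count=3, ix=1, idx=0
  count=4, ix=1, idx=1
  count=5, ix=2, idx=0
  count=6, ix=2, idx=1

Final answer: 6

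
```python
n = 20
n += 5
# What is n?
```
Trace:
  n=20
  n=25

Final answer: 25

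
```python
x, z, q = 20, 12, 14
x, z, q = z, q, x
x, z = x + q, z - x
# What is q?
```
Trace:
  x=20, z=12, q=14
  x=12, z=14, q=20
  x=32, z=2, q=20

Final answer: 20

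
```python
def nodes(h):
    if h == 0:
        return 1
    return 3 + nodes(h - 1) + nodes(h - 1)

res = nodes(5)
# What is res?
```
Call trace (a repeated sub-call is expanded the first time; later identical calls just restate its return value):
nodes(h=5)
  nodes(h=4)
    nodes(h=3)
      nodes(h=2)
        nodes(h=1)
          nodes(h=0)
          -> return 1
          nodes(h=0)
          -> return 1
        -> return 5
        nodes(h=1) -> return 5  (same call as traced above)
      -> return 13
      nodes(h=2) -> return 13  (same call as traced above)
    -> return 29
    nodes(h=3) -> return 29  (same call as traced above)
  -> return 61
  nodes(h=4) -> return 61  (same call as traced above)
-> return 125

Final answer: 125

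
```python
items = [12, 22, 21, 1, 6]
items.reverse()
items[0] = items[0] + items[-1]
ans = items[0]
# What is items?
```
Trace:
  items=[12, 22, 21, 1, 6]
  items=[6, 1, 21, 22, 12]
  items=[18, 1, 21, 22, 12]
  items=[18, 1, 21, 22, 12], ans=18

Final answer: [18, 1, 21, 22, 12]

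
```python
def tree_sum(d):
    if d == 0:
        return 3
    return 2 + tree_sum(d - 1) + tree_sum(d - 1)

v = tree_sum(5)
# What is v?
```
Call trace (a repeated sub-call is expanded the first time; later identical calls just restate its return value):
tree_sum(d=5)
  tree_sum(d=4)
    tree_sum(d=3)
      tree_sum(d=2)
        tree_sum(d=1)
          tree_sum(d=0)
          -> return 3
          tree_sum(d=0)
          -> return 3
        -> return 8
        tree_sum(d=1) -> return 8  (same call as traced above)
      -> return 18
      tree_sum(d=2) -> return 18  (same call as traced above)
    -> return 38
    tree_sum(d=3) -> return 38  (same call as traced above)
  -> return 78
  tree_sum(d=4) -> return 78  (same call as traced above)
-> return 158

Final answer: 158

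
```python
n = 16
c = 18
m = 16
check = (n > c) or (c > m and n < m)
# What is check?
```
Trace:
  n=16
  n=16, c=18
  n=16, c=18, m=16
  n=16, c=18, m=16, check=False

Final answer: False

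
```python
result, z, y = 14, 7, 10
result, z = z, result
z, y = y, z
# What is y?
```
Trace:
  result=14, z=7, y=10
  result=7, z=14, y=10
  result=7, z=10, y=14

Final answer: 14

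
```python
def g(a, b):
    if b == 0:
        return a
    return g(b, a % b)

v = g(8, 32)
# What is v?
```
Call trace:
g(a=8, b=32)
  g(a=32, b=8)
    g(a=8, b=0)
    -> return 8
  -> return 8
-> return 8

Final answer: 8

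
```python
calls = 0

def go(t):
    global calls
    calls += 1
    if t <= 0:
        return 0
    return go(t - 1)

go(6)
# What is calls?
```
Call trace:
go(t=6)
  go(t=5)
    go(t=4)
      go(t=3)
        go(t=2)
          go(t=1)
            go(t=0)
            -> return 0
          -> return 0
        -> return 0
      -> return 0
    -> return 0
  -> return 0
-> return 0

calls is incremented once per call. go is entered once for each t = 6, 5, 4, 3, 2, 1, 0 (the t <= 0 call returns without recursing), i.e. 6 + 1 calls.
calls = 7

Final answer: 7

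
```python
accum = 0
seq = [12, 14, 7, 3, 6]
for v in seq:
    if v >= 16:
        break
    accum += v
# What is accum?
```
Trace:
  accum=0
  accum=12, v=12
  accum=26, v=14
  accum=33, v=7
  accum=36, v=3
  accum=42, v=6

Final answer: 42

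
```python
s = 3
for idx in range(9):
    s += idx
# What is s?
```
Trace:
  s=3
  s=3, idx=0
  s=4, idx=1
  s=6, idx=2
  s=9, idx=3
  s=13, idx=4
  s=18, idx=5
  s=24, idx=6
  s=31, idx=7
  s=39, idx=8

Final answer: 39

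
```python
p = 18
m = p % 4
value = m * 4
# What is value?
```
Trace:
  p=18
  p=18, m=2
  p=18, m=2, value=8

Final answer: 8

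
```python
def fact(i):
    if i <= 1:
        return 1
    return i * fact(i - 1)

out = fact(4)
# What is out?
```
Call trace:
fact(i=4)
  fact(i=3)
    fact(i=2)
      fact(i=1)
      -> return 1
    -> return 2
  -> return 6
-> return 24

Final answer: 24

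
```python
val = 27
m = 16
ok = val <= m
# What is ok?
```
Trace:
  val=27
  val=27, m=16
  val=27, m=16, ok=False

Final answer: False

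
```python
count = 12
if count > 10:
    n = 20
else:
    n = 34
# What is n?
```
Trace:
  count=12
  count=12, n=20

Final answer: 20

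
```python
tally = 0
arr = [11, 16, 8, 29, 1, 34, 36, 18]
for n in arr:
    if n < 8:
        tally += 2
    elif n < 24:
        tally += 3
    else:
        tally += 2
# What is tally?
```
Trace:
  tally=0
  tally=3, n=11
  tally=6, n=16
  tally=9, n=8
  tally=11, n=29
  tally=13, n=1
  tally=15, n=34
  tally=17, n=36
  tally=20, n=18

Final answer: 20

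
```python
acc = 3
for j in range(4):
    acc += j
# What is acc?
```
Trace:
  acc=3
  acc=3, j=0
  acc=4, j=1
  acc=6, j=2
  acc=9, j=3

Final answer: 9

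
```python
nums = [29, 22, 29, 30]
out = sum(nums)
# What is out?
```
Trace:
  nums=[29, 22, 29, 30]
  nums=[29, 22, 29, 30], out=110

Final answer: 110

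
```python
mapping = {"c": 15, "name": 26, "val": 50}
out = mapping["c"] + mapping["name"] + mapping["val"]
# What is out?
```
Trace:
  mapping={'c': 15, 'name': 26, 'val': 50}
  mapping={'c': 15, 'name': 26, 'val': 50}, out=91

Final answer: 91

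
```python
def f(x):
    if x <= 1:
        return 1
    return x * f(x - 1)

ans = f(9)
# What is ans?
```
Call trace:
f(x=9)
  f(x=8)
    f(x=7)
      f(x=6)
        f(x=5)
          f(x=4)
            f(x=3)
              f(x=2)
                f(x=1)
                -> return 1
              -> return 2
            -> return 6
          -> return 24
        -> return 120
      -> return 720
    -> return 5040
  -> return 40320
-> return 362880

Final answer: 362880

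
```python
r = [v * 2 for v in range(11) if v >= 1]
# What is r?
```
Trace:
  v=0
  v=1
  v=2
  v=3
  v=4
  v=5
  v=6
  v=7
  v=8
  v=9
  v=10
  r=[2, 4, 6, 8, 10, 12, 14, 16, 18, 20]

Final answer: [2, 4, 6, 8, 10, 12, 14, 16, 18, 20]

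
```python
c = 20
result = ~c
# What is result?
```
Trace:
  c=20
  c=20, result=-21

Final answer: -21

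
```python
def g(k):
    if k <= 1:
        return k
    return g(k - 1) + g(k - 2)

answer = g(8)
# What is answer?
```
Call trace (a repeated sub-call is expanded the first time; later identical calls just restate its return value):
g(k=8)
  g(k=7)
    g(k=6)
      g(k=5)
        g(k=4)
          g(k=3)
            g(k=2)
              g(k=1)
              -> return 1
              g(k=0)
              -> return 0
            -> return 1
            g(k=1)
            -> return 1
          -> return 2
          g(k=2) -> return 1  (same call as traced above)
        -> return 3
        g(k=3) -> return 2  (same call as traced above)
      -> return 5
      g(k=4) -> return 3  (same call as traced above)
    -> return 8
    g(k=5) -> return 5  (same call as traced above)
  -> return 13
  g(k=6) -> return 8  (same call as traced above)
-> return 21

Final answer: 21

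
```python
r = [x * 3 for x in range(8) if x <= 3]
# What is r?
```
Trace:
  x=0
  x=1
  x=2
  x=3
  x=4
  x=5
  x=6
  x=7
  r=[0, 3, 6, 9]

Final answer: [0, 3, 6, 9]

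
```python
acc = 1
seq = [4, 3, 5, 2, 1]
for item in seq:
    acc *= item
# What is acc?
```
Trace:
  acc=1
  acc=4, item=4
  acc=12, item=3
  acc=60, item=5
  acc=120, item=2
  acc=120, item=1

Final answer: 120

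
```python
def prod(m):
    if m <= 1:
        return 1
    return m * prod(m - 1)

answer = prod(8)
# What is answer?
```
Call trace:
prod(m=8)
  prod(m=7)
    prod(m=6)
      prod(m=5)
        prod(m=4)
          prod(m=3)
            prod(m=2)
              prod(m=1)
              -> return 1
            -> return 2
          -> return 6
        -> return 24
      -> return 120
    -> return 720
  -> return 5040
-> return 40320

Final answer: 40320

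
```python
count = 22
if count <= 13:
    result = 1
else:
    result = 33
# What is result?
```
Trace:
  count=22
  count=22, result=33

Final answer: 33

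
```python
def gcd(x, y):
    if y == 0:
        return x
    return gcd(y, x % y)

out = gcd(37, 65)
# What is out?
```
Call trace:
gcd(x=37, y=65)
  gcd(x=65, y=37)
    gcd(x=37, y=28)
      gcd(x=28, y=9)
        gcd(x=9, y=1)
          gcd(x=1, y=0)
          -> return 1
        -> return 1
      -> return 1
    -> return 1
  -> return 1
-> return 1

Final answer: 1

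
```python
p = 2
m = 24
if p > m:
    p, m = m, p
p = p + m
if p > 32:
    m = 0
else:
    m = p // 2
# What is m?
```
Trace:
  p=2
  p=2, m=24
  p=2, m=24
  p=26, m=24
  p=26, m=13

Final answer: 13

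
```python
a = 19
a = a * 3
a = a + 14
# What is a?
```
Trace:
  a=19
  a=57
  a=71

Final answer: 71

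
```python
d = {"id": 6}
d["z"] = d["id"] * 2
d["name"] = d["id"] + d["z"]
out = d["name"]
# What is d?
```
Trace:
  d={'id': 6}
  d={'id': 6, 'z': 12}
  d={'id': 6, 'z': 12, 'name': 18}
  d={'id': 6, 'z': 12, 'name': 18}, out=18

Final answer: {'id': 6, 'z': 12, 'name': 18}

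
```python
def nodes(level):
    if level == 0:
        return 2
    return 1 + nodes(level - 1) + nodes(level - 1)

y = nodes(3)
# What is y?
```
Call trace (a repeated sub-call is expanded the first time; later identical calls just restate its return value):
nodes(level=3)
  nodes(level=2)
    nodes(level=1)
      nodes(level=0)
      -> return 2
      nodes(level=0)
      -> return 2
    -> return 5
    nodes(level=1) -> return 5  (same call as traced above)
  -> return 11
  nodes(level=2) -> return 11  (same call as traced above)
-> return 23

Final answer: 23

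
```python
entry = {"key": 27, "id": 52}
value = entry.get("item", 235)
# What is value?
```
Trace:
  entry={'key': 27, 'id': 52}
  entry={'key': 27, 'id': 52}, value=235

Final answer: 235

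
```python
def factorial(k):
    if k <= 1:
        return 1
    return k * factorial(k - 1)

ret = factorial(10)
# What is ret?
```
Call trace:
factorial(k=10)
  factorial(k=9)
    factorial(k=8)
      factorial(k=7)
        factorial(k=6)
          factorial(k=5)
            factorial(k=4)
              factorial(k=3)
                factorial(k=2)
                  factorial(k=1)
                  -> return 1
                -> return 2
              -> return 6
            -> return 24
          -> return 120
        -> return 720
      -> return 5040
    -> return 40320
  -> return 362880
-> return 3628800

Final answer: 3628800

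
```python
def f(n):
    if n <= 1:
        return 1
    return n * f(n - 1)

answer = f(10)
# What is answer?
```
Call trace:
f(n=10)
  f(n=9)
    f(n=8)
      f(n=7)
        f(n=6)
          f(n=5)
            f(n=4)
              f(n=3)
                f(n=2)
                  f(n=1)
                  -> return 1
                -> return 2
              -> return 6
            -> return 24
          -> return 120
        -> return 720
      -> return 5040
    -> return 40320
  -> return 362880
-> return 3628800

Final answer: 3628800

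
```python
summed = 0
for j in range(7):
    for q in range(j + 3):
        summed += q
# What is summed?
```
Trace:
  summed=0
  summed=0, j=0, q=0
  summed=1, j=0, q=1
  summed=3, j=0, q=2
  summed=3, j=1, q=0
  summed=4, j=1, q=1
  summed=6, j=1, q=2
  summed=9, j=1, q=3
  summed=9, j=2, q=0
  summed=10, j=2, q=1
  summed=12, j=2, q=2
  summed=15, j=2, q=3
  summed=19, j=2, q=4
  summed=19, j=3, q=0
  summed=20, j=3, q=1
  summed=22, j=3, q=2
  summed=25, j=3, q=3
  summed=29, j=3, q=4
  summed=34, j=3, q=5
  summed=34, j=4, q=0
  summed=35, j=4, q=1
  summed=37, j=4, q=2
  summed=40, j=4, q=3
  summed=44, j=4, q=4
  summed=49, j=4, q=5
  summed=55, j=4, q=6
  summed=55, j=5, q=0
  summed=56, j=5, q=1
  summed=58, j=5, q=2
  summed=61, j=5, q=3
  summed=65, j=5, q=4
  summed=70, j=5, q=5
  summed=76, j=5, q=6
  summed=83, j=5, q=7
  summed=83, j=6, q=0
  summed=84, j=6, q=1
  summed=86, j=6, q=2
  summed=89, j=6, q=3
  summed=93, j=6, q=4
  summed=98, j=6, q=5
  summed=104, j=6, q=6
  summed=111, j=6, q=7
  summed=119, j=6, q=8

Final answer: 119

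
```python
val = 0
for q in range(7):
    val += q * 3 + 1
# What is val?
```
Trace:
  val=0
  val=1, q=0
  val=5, q=1
  val=12, q=2
  val=22, q=3
  val=35, q=4
  val=51, q=5
  val=70, q=6

Final answer: 70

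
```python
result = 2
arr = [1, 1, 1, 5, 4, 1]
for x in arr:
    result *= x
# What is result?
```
Trace:
  result=2
  result=2, x=1
  result=2, x=1
  result=2, x=1
  result=10, x=5
  result=40, x=4
  result=40, x=1

Final answer: 40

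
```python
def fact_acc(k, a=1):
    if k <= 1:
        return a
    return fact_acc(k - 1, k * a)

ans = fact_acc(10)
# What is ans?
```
Call trace:
fact_acc(k=10, a=1)
  fact_acc(k=9, a=10)
    fact_acc(k=8, a=90)
      fact_acc(k=7, a=720)
        fact_acc(k=6, a=5040)
          fact_acc(k=5, a=30240)
            fact_acc(k=4, a=151200)
              fact_acc(k=3, a=604800)
                fact_acc(k=2, a=1814400)
                  fact_acc(k=1, a=3628800)
                  -> return 3628800
                -> return 3628800
              -> return 3628800
            -> return 3628800
          -> return 3628800
        -> return 3628800
      -> return 3628800
    -> return 3628800
  -> return 3628800
-> return 3628800

Final answer: 3628800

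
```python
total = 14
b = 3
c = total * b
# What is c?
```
Trace:
  total=14
  total=14, b=3
  total=14, b=3, c=42

Final answer: 42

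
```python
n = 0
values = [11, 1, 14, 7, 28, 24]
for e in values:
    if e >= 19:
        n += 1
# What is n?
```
Trace:
  n=0
  n=0, e=11
  n=0, e=1
  n=0, e=14
  n=0, e=7
  n=1, e=28
  n=2, e=24

Final answer: 2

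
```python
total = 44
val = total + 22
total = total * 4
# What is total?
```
Trace:
  total=44
  total=44, val=66
  total=176, val=66

Final answer: 176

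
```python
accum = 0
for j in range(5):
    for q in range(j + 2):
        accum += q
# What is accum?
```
Trace:
  accum=0
  accum=0, j=0, q=0
  accum=1, j=0, q=1
  accum=1, j=1, q=0
  accum=2, j=1, q=1
  accum=4, j=1, q=2
  accum=4, j=2, q=0
  accum=5, j=2, q=1
  accum=7, j=2, q=2
  accum=10, j=2, q=3
  accum=10, j=3, q=0
  accum=11, j=3, q=1
  accum=13, j=3, q=2
  accum=16, j=3, q=3
  accum=20, j=3, q=4
  accum=20, j=4, q=0
  accum=21, j=4, q=1
  accum=23, j=4, q=2
  accum=26, j=4, q=3
  accum=30, j=4, q=4
  accum=35, j=4, q=5

Final answer: 35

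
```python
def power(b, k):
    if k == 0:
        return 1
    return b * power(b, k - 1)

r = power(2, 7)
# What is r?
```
Call trace:
power(b=2, k=7)
  power(b=2, k=6)
    power(b=2, k=5)
      power(b=2, k=4)
        power(b=2, k=3)
          power(b=2, k=2)
            power(b=2, k=1)
              power(b=2, k=0)
              -> return 1
            -> return 2
          -> return 4
        -> return 8
      -> return 16
    -> return 32
  -> return 64
-> return 128

Final answer: 128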